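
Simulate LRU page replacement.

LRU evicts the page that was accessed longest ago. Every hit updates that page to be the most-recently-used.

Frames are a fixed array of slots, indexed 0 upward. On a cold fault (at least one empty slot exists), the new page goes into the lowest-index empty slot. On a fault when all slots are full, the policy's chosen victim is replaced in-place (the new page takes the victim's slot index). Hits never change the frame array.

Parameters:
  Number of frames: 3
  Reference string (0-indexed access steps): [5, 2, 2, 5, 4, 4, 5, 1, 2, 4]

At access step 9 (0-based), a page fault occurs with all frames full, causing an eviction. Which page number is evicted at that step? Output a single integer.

Answer: 5

Derivation:
Step 0: ref 5 -> FAULT, frames=[5,-,-]
Step 1: ref 2 -> FAULT, frames=[5,2,-]
Step 2: ref 2 -> HIT, frames=[5,2,-]
Step 3: ref 5 -> HIT, frames=[5,2,-]
Step 4: ref 4 -> FAULT, frames=[5,2,4]
Step 5: ref 4 -> HIT, frames=[5,2,4]
Step 6: ref 5 -> HIT, frames=[5,2,4]
Step 7: ref 1 -> FAULT, evict 2, frames=[5,1,4]
Step 8: ref 2 -> FAULT, evict 4, frames=[5,1,2]
Step 9: ref 4 -> FAULT, evict 5, frames=[4,1,2]
At step 9: evicted page 5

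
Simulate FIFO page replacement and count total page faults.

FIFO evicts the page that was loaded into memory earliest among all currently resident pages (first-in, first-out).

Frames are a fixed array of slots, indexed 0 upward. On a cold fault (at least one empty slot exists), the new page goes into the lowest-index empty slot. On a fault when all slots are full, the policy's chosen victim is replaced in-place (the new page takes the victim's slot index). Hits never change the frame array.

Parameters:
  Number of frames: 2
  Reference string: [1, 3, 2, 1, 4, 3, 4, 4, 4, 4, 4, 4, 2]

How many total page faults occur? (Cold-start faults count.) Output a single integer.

Step 0: ref 1 → FAULT, frames=[1,-]
Step 1: ref 3 → FAULT, frames=[1,3]
Step 2: ref 2 → FAULT (evict 1), frames=[2,3]
Step 3: ref 1 → FAULT (evict 3), frames=[2,1]
Step 4: ref 4 → FAULT (evict 2), frames=[4,1]
Step 5: ref 3 → FAULT (evict 1), frames=[4,3]
Step 6: ref 4 → HIT, frames=[4,3]
Step 7: ref 4 → HIT, frames=[4,3]
Step 8: ref 4 → HIT, frames=[4,3]
Step 9: ref 4 → HIT, frames=[4,3]
Step 10: ref 4 → HIT, frames=[4,3]
Step 11: ref 4 → HIT, frames=[4,3]
Step 12: ref 2 → FAULT (evict 4), frames=[2,3]
Total faults: 7

Answer: 7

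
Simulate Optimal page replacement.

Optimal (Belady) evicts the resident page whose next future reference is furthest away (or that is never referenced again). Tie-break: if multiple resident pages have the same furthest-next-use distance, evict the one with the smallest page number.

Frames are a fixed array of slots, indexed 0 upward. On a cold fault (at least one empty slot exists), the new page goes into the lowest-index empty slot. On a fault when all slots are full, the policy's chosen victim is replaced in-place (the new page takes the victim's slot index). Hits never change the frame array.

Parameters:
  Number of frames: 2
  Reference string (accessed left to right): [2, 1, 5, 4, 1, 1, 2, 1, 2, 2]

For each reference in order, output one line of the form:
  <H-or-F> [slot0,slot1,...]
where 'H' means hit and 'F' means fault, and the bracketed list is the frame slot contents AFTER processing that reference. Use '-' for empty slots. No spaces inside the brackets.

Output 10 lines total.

F [2,-]
F [2,1]
F [5,1]
F [4,1]
H [4,1]
H [4,1]
F [2,1]
H [2,1]
H [2,1]
H [2,1]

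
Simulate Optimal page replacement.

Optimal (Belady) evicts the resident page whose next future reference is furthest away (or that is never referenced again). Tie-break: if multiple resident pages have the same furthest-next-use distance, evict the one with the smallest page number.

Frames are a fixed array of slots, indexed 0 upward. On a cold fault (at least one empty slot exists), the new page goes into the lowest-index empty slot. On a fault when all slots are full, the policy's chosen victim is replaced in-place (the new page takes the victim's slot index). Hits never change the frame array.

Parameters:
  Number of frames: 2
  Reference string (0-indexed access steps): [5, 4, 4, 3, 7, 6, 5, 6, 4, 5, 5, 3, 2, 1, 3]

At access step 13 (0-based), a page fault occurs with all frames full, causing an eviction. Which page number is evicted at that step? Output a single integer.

Answer: 2

Derivation:
Step 0: ref 5 -> FAULT, frames=[5,-]
Step 1: ref 4 -> FAULT, frames=[5,4]
Step 2: ref 4 -> HIT, frames=[5,4]
Step 3: ref 3 -> FAULT, evict 4, frames=[5,3]
Step 4: ref 7 -> FAULT, evict 3, frames=[5,7]
Step 5: ref 6 -> FAULT, evict 7, frames=[5,6]
Step 6: ref 5 -> HIT, frames=[5,6]
Step 7: ref 6 -> HIT, frames=[5,6]
Step 8: ref 4 -> FAULT, evict 6, frames=[5,4]
Step 9: ref 5 -> HIT, frames=[5,4]
Step 10: ref 5 -> HIT, frames=[5,4]
Step 11: ref 3 -> FAULT, evict 4, frames=[5,3]
Step 12: ref 2 -> FAULT, evict 5, frames=[2,3]
Step 13: ref 1 -> FAULT, evict 2, frames=[1,3]
At step 13: evicted page 2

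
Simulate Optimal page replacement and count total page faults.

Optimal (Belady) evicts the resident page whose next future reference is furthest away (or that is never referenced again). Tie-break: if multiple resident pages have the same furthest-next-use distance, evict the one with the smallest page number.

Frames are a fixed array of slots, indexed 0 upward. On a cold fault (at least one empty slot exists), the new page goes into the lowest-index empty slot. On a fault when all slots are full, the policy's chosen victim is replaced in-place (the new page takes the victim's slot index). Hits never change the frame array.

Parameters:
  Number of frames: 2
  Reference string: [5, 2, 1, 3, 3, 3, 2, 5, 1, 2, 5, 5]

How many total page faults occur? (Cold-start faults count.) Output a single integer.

Answer: 7

Derivation:
Step 0: ref 5 → FAULT, frames=[5,-]
Step 1: ref 2 → FAULT, frames=[5,2]
Step 2: ref 1 → FAULT (evict 5), frames=[1,2]
Step 3: ref 3 → FAULT (evict 1), frames=[3,2]
Step 4: ref 3 → HIT, frames=[3,2]
Step 5: ref 3 → HIT, frames=[3,2]
Step 6: ref 2 → HIT, frames=[3,2]
Step 7: ref 5 → FAULT (evict 3), frames=[5,2]
Step 8: ref 1 → FAULT (evict 5), frames=[1,2]
Step 9: ref 2 → HIT, frames=[1,2]
Step 10: ref 5 → FAULT (evict 1), frames=[5,2]
Step 11: ref 5 → HIT, frames=[5,2]
Total faults: 7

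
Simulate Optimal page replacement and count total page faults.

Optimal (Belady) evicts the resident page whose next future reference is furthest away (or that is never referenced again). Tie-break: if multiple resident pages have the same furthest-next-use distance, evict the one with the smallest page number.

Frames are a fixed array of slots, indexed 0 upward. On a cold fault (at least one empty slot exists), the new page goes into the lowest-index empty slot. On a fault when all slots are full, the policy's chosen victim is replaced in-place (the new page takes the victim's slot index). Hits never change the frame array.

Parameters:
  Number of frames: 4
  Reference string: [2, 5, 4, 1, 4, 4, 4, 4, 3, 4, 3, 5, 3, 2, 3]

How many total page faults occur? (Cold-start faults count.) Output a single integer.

Answer: 5

Derivation:
Step 0: ref 2 → FAULT, frames=[2,-,-,-]
Step 1: ref 5 → FAULT, frames=[2,5,-,-]
Step 2: ref 4 → FAULT, frames=[2,5,4,-]
Step 3: ref 1 → FAULT, frames=[2,5,4,1]
Step 4: ref 4 → HIT, frames=[2,5,4,1]
Step 5: ref 4 → HIT, frames=[2,5,4,1]
Step 6: ref 4 → HIT, frames=[2,5,4,1]
Step 7: ref 4 → HIT, frames=[2,5,4,1]
Step 8: ref 3 → FAULT (evict 1), frames=[2,5,4,3]
Step 9: ref 4 → HIT, frames=[2,5,4,3]
Step 10: ref 3 → HIT, frames=[2,5,4,3]
Step 11: ref 5 → HIT, frames=[2,5,4,3]
Step 12: ref 3 → HIT, frames=[2,5,4,3]
Step 13: ref 2 → HIT, frames=[2,5,4,3]
Step 14: ref 3 → HIT, frames=[2,5,4,3]
Total faults: 5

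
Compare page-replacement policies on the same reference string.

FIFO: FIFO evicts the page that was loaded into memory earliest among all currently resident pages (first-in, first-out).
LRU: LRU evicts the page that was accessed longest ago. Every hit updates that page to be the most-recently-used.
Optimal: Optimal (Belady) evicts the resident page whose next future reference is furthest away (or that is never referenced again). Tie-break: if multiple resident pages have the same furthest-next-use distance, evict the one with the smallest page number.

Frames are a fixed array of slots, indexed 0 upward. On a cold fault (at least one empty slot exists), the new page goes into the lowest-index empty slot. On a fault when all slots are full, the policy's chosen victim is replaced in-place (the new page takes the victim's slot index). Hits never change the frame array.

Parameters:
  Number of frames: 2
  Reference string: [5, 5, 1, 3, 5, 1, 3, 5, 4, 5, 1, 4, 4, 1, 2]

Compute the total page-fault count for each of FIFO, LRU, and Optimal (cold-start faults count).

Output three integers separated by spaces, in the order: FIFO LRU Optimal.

Answer: 10 11 8

Derivation:
--- FIFO ---
  step 0: ref 5 -> FAULT, frames=[5,-] (faults so far: 1)
  step 1: ref 5 -> HIT, frames=[5,-] (faults so far: 1)
  step 2: ref 1 -> FAULT, frames=[5,1] (faults so far: 2)
  step 3: ref 3 -> FAULT, evict 5, frames=[3,1] (faults so far: 3)
  step 4: ref 5 -> FAULT, evict 1, frames=[3,5] (faults so far: 4)
  step 5: ref 1 -> FAULT, evict 3, frames=[1,5] (faults so far: 5)
  step 6: ref 3 -> FAULT, evict 5, frames=[1,3] (faults so far: 6)
  step 7: ref 5 -> FAULT, evict 1, frames=[5,3] (faults so far: 7)
  step 8: ref 4 -> FAULT, evict 3, frames=[5,4] (faults so far: 8)
  step 9: ref 5 -> HIT, frames=[5,4] (faults so far: 8)
  step 10: ref 1 -> FAULT, evict 5, frames=[1,4] (faults so far: 9)
  step 11: ref 4 -> HIT, frames=[1,4] (faults so far: 9)
  step 12: ref 4 -> HIT, frames=[1,4] (faults so far: 9)
  step 13: ref 1 -> HIT, frames=[1,4] (faults so far: 9)
  step 14: ref 2 -> FAULT, evict 4, frames=[1,2] (faults so far: 10)
  FIFO total faults: 10
--- LRU ---
  step 0: ref 5 -> FAULT, frames=[5,-] (faults so far: 1)
  step 1: ref 5 -> HIT, frames=[5,-] (faults so far: 1)
  step 2: ref 1 -> FAULT, frames=[5,1] (faults so far: 2)
  step 3: ref 3 -> FAULT, evict 5, frames=[3,1] (faults so far: 3)
  step 4: ref 5 -> FAULT, evict 1, frames=[3,5] (faults so far: 4)
  step 5: ref 1 -> FAULT, evict 3, frames=[1,5] (faults so far: 5)
  step 6: ref 3 -> FAULT, evict 5, frames=[1,3] (faults so far: 6)
  step 7: ref 5 -> FAULT, evict 1, frames=[5,3] (faults so far: 7)
  step 8: ref 4 -> FAULT, evict 3, frames=[5,4] (faults so far: 8)
  step 9: ref 5 -> HIT, frames=[5,4] (faults so far: 8)
  step 10: ref 1 -> FAULT, evict 4, frames=[5,1] (faults so far: 9)
  step 11: ref 4 -> FAULT, evict 5, frames=[4,1] (faults so far: 10)
  step 12: ref 4 -> HIT, frames=[4,1] (faults so far: 10)
  step 13: ref 1 -> HIT, frames=[4,1] (faults so far: 10)
  step 14: ref 2 -> FAULT, evict 4, frames=[2,1] (faults so far: 11)
  LRU total faults: 11
--- Optimal ---
  step 0: ref 5 -> FAULT, frames=[5,-] (faults so far: 1)
  step 1: ref 5 -> HIT, frames=[5,-] (faults so far: 1)
  step 2: ref 1 -> FAULT, frames=[5,1] (faults so far: 2)
  step 3: ref 3 -> FAULT, evict 1, frames=[5,3] (faults so far: 3)
  step 4: ref 5 -> HIT, frames=[5,3] (faults so far: 3)
  step 5: ref 1 -> FAULT, evict 5, frames=[1,3] (faults so far: 4)
  step 6: ref 3 -> HIT, frames=[1,3] (faults so far: 4)
  step 7: ref 5 -> FAULT, evict 3, frames=[1,5] (faults so far: 5)
  step 8: ref 4 -> FAULT, evict 1, frames=[4,5] (faults so far: 6)
  step 9: ref 5 -> HIT, frames=[4,5] (faults so far: 6)
  step 10: ref 1 -> FAULT, evict 5, frames=[4,1] (faults so far: 7)
  step 11: ref 4 -> HIT, frames=[4,1] (faults so far: 7)
  step 12: ref 4 -> HIT, frames=[4,1] (faults so far: 7)
  step 13: ref 1 -> HIT, frames=[4,1] (faults so far: 7)
  step 14: ref 2 -> FAULT, evict 1, frames=[4,2] (faults so far: 8)
  Optimal total faults: 8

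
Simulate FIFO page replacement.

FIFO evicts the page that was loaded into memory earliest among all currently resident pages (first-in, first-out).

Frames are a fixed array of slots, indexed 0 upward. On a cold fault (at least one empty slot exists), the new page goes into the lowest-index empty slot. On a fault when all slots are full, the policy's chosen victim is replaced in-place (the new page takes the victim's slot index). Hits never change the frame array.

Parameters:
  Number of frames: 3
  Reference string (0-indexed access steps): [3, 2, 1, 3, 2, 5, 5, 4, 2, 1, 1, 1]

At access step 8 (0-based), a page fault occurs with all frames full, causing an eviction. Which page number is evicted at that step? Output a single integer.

Step 0: ref 3 -> FAULT, frames=[3,-,-]
Step 1: ref 2 -> FAULT, frames=[3,2,-]
Step 2: ref 1 -> FAULT, frames=[3,2,1]
Step 3: ref 3 -> HIT, frames=[3,2,1]
Step 4: ref 2 -> HIT, frames=[3,2,1]
Step 5: ref 5 -> FAULT, evict 3, frames=[5,2,1]
Step 6: ref 5 -> HIT, frames=[5,2,1]
Step 7: ref 4 -> FAULT, evict 2, frames=[5,4,1]
Step 8: ref 2 -> FAULT, evict 1, frames=[5,4,2]
At step 8: evicted page 1

Answer: 1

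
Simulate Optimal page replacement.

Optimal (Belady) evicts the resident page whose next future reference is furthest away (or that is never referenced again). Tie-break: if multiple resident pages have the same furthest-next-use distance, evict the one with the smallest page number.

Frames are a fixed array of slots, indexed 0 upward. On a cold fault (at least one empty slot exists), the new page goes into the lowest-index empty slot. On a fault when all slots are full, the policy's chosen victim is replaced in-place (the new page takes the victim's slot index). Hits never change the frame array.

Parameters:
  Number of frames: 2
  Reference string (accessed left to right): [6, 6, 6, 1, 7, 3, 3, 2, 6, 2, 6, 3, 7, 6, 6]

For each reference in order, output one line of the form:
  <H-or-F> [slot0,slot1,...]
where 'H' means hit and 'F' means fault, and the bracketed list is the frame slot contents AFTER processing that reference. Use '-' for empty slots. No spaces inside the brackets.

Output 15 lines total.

F [6,-]
H [6,-]
H [6,-]
F [6,1]
F [6,7]
F [6,3]
H [6,3]
F [6,2]
H [6,2]
H [6,2]
H [6,2]
F [6,3]
F [6,7]
H [6,7]
H [6,7]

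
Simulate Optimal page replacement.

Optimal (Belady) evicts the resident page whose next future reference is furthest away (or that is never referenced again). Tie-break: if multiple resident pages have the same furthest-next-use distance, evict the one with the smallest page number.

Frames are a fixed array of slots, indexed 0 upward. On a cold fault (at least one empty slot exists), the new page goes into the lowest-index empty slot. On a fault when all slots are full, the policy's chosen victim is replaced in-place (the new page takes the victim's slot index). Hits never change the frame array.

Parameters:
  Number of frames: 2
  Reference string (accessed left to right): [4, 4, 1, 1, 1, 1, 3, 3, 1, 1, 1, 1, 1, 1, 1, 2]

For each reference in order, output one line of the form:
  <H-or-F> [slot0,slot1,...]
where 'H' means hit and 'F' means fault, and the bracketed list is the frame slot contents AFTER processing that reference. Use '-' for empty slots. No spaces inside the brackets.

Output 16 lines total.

F [4,-]
H [4,-]
F [4,1]
H [4,1]
H [4,1]
H [4,1]
F [3,1]
H [3,1]
H [3,1]
H [3,1]
H [3,1]
H [3,1]
H [3,1]
H [3,1]
H [3,1]
F [3,2]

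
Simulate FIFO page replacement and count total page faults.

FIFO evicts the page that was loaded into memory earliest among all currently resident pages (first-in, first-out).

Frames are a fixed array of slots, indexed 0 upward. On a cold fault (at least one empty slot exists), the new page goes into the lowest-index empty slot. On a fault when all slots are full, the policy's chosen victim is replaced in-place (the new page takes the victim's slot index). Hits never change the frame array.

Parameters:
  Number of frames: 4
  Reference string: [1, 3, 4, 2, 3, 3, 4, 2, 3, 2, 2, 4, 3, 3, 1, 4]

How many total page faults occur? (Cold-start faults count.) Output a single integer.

Step 0: ref 1 → FAULT, frames=[1,-,-,-]
Step 1: ref 3 → FAULT, frames=[1,3,-,-]
Step 2: ref 4 → FAULT, frames=[1,3,4,-]
Step 3: ref 2 → FAULT, frames=[1,3,4,2]
Step 4: ref 3 → HIT, frames=[1,3,4,2]
Step 5: ref 3 → HIT, frames=[1,3,4,2]
Step 6: ref 4 → HIT, frames=[1,3,4,2]
Step 7: ref 2 → HIT, frames=[1,3,4,2]
Step 8: ref 3 → HIT, frames=[1,3,4,2]
Step 9: ref 2 → HIT, frames=[1,3,4,2]
Step 10: ref 2 → HIT, frames=[1,3,4,2]
Step 11: ref 4 → HIT, frames=[1,3,4,2]
Step 12: ref 3 → HIT, frames=[1,3,4,2]
Step 13: ref 3 → HIT, frames=[1,3,4,2]
Step 14: ref 1 → HIT, frames=[1,3,4,2]
Step 15: ref 4 → HIT, frames=[1,3,4,2]
Total faults: 4

Answer: 4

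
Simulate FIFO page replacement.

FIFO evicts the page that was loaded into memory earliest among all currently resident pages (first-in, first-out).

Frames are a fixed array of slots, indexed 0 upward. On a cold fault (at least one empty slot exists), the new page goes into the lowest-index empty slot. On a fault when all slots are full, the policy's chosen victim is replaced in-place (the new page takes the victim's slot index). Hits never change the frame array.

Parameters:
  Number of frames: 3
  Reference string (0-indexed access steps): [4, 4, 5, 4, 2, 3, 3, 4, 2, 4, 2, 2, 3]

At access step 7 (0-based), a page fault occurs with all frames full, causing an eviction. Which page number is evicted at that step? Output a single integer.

Step 0: ref 4 -> FAULT, frames=[4,-,-]
Step 1: ref 4 -> HIT, frames=[4,-,-]
Step 2: ref 5 -> FAULT, frames=[4,5,-]
Step 3: ref 4 -> HIT, frames=[4,5,-]
Step 4: ref 2 -> FAULT, frames=[4,5,2]
Step 5: ref 3 -> FAULT, evict 4, frames=[3,5,2]
Step 6: ref 3 -> HIT, frames=[3,5,2]
Step 7: ref 4 -> FAULT, evict 5, frames=[3,4,2]
At step 7: evicted page 5

Answer: 5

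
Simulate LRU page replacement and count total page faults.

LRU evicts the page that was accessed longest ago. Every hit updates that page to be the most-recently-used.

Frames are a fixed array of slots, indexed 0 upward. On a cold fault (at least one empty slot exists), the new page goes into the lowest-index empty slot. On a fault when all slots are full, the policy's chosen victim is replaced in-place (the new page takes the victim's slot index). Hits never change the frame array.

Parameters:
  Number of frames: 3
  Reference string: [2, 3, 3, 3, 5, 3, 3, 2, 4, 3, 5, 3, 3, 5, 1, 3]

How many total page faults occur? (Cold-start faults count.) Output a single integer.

Step 0: ref 2 → FAULT, frames=[2,-,-]
Step 1: ref 3 → FAULT, frames=[2,3,-]
Step 2: ref 3 → HIT, frames=[2,3,-]
Step 3: ref 3 → HIT, frames=[2,3,-]
Step 4: ref 5 → FAULT, frames=[2,3,5]
Step 5: ref 3 → HIT, frames=[2,3,5]
Step 6: ref 3 → HIT, frames=[2,3,5]
Step 7: ref 2 → HIT, frames=[2,3,5]
Step 8: ref 4 → FAULT (evict 5), frames=[2,3,4]
Step 9: ref 3 → HIT, frames=[2,3,4]
Step 10: ref 5 → FAULT (evict 2), frames=[5,3,4]
Step 11: ref 3 → HIT, frames=[5,3,4]
Step 12: ref 3 → HIT, frames=[5,3,4]
Step 13: ref 5 → HIT, frames=[5,3,4]
Step 14: ref 1 → FAULT (evict 4), frames=[5,3,1]
Step 15: ref 3 → HIT, frames=[5,3,1]
Total faults: 6

Answer: 6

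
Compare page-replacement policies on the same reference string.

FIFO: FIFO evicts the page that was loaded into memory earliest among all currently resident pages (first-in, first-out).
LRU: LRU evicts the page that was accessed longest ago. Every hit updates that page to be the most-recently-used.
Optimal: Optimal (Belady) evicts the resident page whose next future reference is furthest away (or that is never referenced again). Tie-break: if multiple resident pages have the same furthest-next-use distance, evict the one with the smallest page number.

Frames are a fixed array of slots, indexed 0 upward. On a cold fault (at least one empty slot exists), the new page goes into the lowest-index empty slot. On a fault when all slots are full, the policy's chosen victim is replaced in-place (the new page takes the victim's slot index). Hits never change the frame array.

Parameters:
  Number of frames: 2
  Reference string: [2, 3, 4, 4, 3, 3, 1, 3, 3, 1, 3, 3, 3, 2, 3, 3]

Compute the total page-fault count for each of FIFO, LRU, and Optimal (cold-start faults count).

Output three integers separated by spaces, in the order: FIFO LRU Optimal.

--- FIFO ---
  step 0: ref 2 -> FAULT, frames=[2,-] (faults so far: 1)
  step 1: ref 3 -> FAULT, frames=[2,3] (faults so far: 2)
  step 2: ref 4 -> FAULT, evict 2, frames=[4,3] (faults so far: 3)
  step 3: ref 4 -> HIT, frames=[4,3] (faults so far: 3)
  step 4: ref 3 -> HIT, frames=[4,3] (faults so far: 3)
  step 5: ref 3 -> HIT, frames=[4,3] (faults so far: 3)
  step 6: ref 1 -> FAULT, evict 3, frames=[4,1] (faults so far: 4)
  step 7: ref 3 -> FAULT, evict 4, frames=[3,1] (faults so far: 5)
  step 8: ref 3 -> HIT, frames=[3,1] (faults so far: 5)
  step 9: ref 1 -> HIT, frames=[3,1] (faults so far: 5)
  step 10: ref 3 -> HIT, frames=[3,1] (faults so far: 5)
  step 11: ref 3 -> HIT, frames=[3,1] (faults so far: 5)
  step 12: ref 3 -> HIT, frames=[3,1] (faults so far: 5)
  step 13: ref 2 -> FAULT, evict 1, frames=[3,2] (faults so far: 6)
  step 14: ref 3 -> HIT, frames=[3,2] (faults so far: 6)
  step 15: ref 3 -> HIT, frames=[3,2] (faults so far: 6)
  FIFO total faults: 6
--- LRU ---
  step 0: ref 2 -> FAULT, frames=[2,-] (faults so far: 1)
  step 1: ref 3 -> FAULT, frames=[2,3] (faults so far: 2)
  step 2: ref 4 -> FAULT, evict 2, frames=[4,3] (faults so far: 3)
  step 3: ref 4 -> HIT, frames=[4,3] (faults so far: 3)
  step 4: ref 3 -> HIT, frames=[4,3] (faults so far: 3)
  step 5: ref 3 -> HIT, frames=[4,3] (faults so far: 3)
  step 6: ref 1 -> FAULT, evict 4, frames=[1,3] (faults so far: 4)
  step 7: ref 3 -> HIT, frames=[1,3] (faults so far: 4)
  step 8: ref 3 -> HIT, frames=[1,3] (faults so far: 4)
  step 9: ref 1 -> HIT, frames=[1,3] (faults so far: 4)
  step 10: ref 3 -> HIT, frames=[1,3] (faults so far: 4)
  step 11: ref 3 -> HIT, frames=[1,3] (faults so far: 4)
  step 12: ref 3 -> HIT, frames=[1,3] (faults so far: 4)
  step 13: ref 2 -> FAULT, evict 1, frames=[2,3] (faults so far: 5)
  step 14: ref 3 -> HIT, frames=[2,3] (faults so far: 5)
  step 15: ref 3 -> HIT, frames=[2,3] (faults so far: 5)
  LRU total faults: 5
--- Optimal ---
  step 0: ref 2 -> FAULT, frames=[2,-] (faults so far: 1)
  step 1: ref 3 -> FAULT, frames=[2,3] (faults so far: 2)
  step 2: ref 4 -> FAULT, evict 2, frames=[4,3] (faults so far: 3)
  step 3: ref 4 -> HIT, frames=[4,3] (faults so far: 3)
  step 4: ref 3 -> HIT, frames=[4,3] (faults so far: 3)
  step 5: ref 3 -> HIT, frames=[4,3] (faults so far: 3)
  step 6: ref 1 -> FAULT, evict 4, frames=[1,3] (faults so far: 4)
  step 7: ref 3 -> HIT, frames=[1,3] (faults so far: 4)
  step 8: ref 3 -> HIT, frames=[1,3] (faults so far: 4)
  step 9: ref 1 -> HIT, frames=[1,3] (faults so far: 4)
  step 10: ref 3 -> HIT, frames=[1,3] (faults so far: 4)
  step 11: ref 3 -> HIT, frames=[1,3] (faults so far: 4)
  step 12: ref 3 -> HIT, frames=[1,3] (faults so far: 4)
  step 13: ref 2 -> FAULT, evict 1, frames=[2,3] (faults so far: 5)
  step 14: ref 3 -> HIT, frames=[2,3] (faults so far: 5)
  step 15: ref 3 -> HIT, frames=[2,3] (faults so far: 5)
  Optimal total faults: 5

Answer: 6 5 5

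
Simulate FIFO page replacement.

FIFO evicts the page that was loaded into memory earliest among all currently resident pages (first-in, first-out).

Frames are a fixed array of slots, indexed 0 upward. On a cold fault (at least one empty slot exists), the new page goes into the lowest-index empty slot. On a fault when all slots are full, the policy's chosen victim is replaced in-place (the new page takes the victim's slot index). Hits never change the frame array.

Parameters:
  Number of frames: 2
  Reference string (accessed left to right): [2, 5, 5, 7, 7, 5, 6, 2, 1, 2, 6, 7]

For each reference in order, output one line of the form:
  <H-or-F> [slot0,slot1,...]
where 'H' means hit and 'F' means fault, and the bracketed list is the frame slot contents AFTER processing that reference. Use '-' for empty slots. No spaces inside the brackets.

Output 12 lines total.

F [2,-]
F [2,5]
H [2,5]
F [7,5]
H [7,5]
H [7,5]
F [7,6]
F [2,6]
F [2,1]
H [2,1]
F [6,1]
F [6,7]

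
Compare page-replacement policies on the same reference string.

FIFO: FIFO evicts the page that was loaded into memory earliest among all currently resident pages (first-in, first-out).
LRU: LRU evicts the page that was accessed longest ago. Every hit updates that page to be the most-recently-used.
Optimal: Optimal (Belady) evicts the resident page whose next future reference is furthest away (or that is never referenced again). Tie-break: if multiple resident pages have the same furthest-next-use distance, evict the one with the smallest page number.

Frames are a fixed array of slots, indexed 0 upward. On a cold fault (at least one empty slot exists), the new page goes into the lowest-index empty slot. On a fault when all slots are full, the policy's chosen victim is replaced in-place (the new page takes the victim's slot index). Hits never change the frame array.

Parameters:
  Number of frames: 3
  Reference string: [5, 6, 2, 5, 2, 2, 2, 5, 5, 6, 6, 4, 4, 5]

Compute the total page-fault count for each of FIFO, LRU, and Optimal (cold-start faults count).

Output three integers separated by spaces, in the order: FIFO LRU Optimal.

Answer: 5 4 4

Derivation:
--- FIFO ---
  step 0: ref 5 -> FAULT, frames=[5,-,-] (faults so far: 1)
  step 1: ref 6 -> FAULT, frames=[5,6,-] (faults so far: 2)
  step 2: ref 2 -> FAULT, frames=[5,6,2] (faults so far: 3)
  step 3: ref 5 -> HIT, frames=[5,6,2] (faults so far: 3)
  step 4: ref 2 -> HIT, frames=[5,6,2] (faults so far: 3)
  step 5: ref 2 -> HIT, frames=[5,6,2] (faults so far: 3)
  step 6: ref 2 -> HIT, frames=[5,6,2] (faults so far: 3)
  step 7: ref 5 -> HIT, frames=[5,6,2] (faults so far: 3)
  step 8: ref 5 -> HIT, frames=[5,6,2] (faults so far: 3)
  step 9: ref 6 -> HIT, frames=[5,6,2] (faults so far: 3)
  step 10: ref 6 -> HIT, frames=[5,6,2] (faults so far: 3)
  step 11: ref 4 -> FAULT, evict 5, frames=[4,6,2] (faults so far: 4)
  step 12: ref 4 -> HIT, frames=[4,6,2] (faults so far: 4)
  step 13: ref 5 -> FAULT, evict 6, frames=[4,5,2] (faults so far: 5)
  FIFO total faults: 5
--- LRU ---
  step 0: ref 5 -> FAULT, frames=[5,-,-] (faults so far: 1)
  step 1: ref 6 -> FAULT, frames=[5,6,-] (faults so far: 2)
  step 2: ref 2 -> FAULT, frames=[5,6,2] (faults so far: 3)
  step 3: ref 5 -> HIT, frames=[5,6,2] (faults so far: 3)
  step 4: ref 2 -> HIT, frames=[5,6,2] (faults so far: 3)
  step 5: ref 2 -> HIT, frames=[5,6,2] (faults so far: 3)
  step 6: ref 2 -> HIT, frames=[5,6,2] (faults so far: 3)
  step 7: ref 5 -> HIT, frames=[5,6,2] (faults so far: 3)
  step 8: ref 5 -> HIT, frames=[5,6,2] (faults so far: 3)
  step 9: ref 6 -> HIT, frames=[5,6,2] (faults so far: 3)
  step 10: ref 6 -> HIT, frames=[5,6,2] (faults so far: 3)
  step 11: ref 4 -> FAULT, evict 2, frames=[5,6,4] (faults so far: 4)
  step 12: ref 4 -> HIT, frames=[5,6,4] (faults so far: 4)
  step 13: ref 5 -> HIT, frames=[5,6,4] (faults so far: 4)
  LRU total faults: 4
--- Optimal ---
  step 0: ref 5 -> FAULT, frames=[5,-,-] (faults so far: 1)
  step 1: ref 6 -> FAULT, frames=[5,6,-] (faults so far: 2)
  step 2: ref 2 -> FAULT, frames=[5,6,2] (faults so far: 3)
  step 3: ref 5 -> HIT, frames=[5,6,2] (faults so far: 3)
  step 4: ref 2 -> HIT, frames=[5,6,2] (faults so far: 3)
  step 5: ref 2 -> HIT, frames=[5,6,2] (faults so far: 3)
  step 6: ref 2 -> HIT, frames=[5,6,2] (faults so far: 3)
  step 7: ref 5 -> HIT, frames=[5,6,2] (faults so far: 3)
  step 8: ref 5 -> HIT, frames=[5,6,2] (faults so far: 3)
  step 9: ref 6 -> HIT, frames=[5,6,2] (faults so far: 3)
  step 10: ref 6 -> HIT, frames=[5,6,2] (faults so far: 3)
  step 11: ref 4 -> FAULT, evict 2, frames=[5,6,4] (faults so far: 4)
  step 12: ref 4 -> HIT, frames=[5,6,4] (faults so far: 4)
  step 13: ref 5 -> HIT, frames=[5,6,4] (faults so far: 4)
  Optimal total faults: 4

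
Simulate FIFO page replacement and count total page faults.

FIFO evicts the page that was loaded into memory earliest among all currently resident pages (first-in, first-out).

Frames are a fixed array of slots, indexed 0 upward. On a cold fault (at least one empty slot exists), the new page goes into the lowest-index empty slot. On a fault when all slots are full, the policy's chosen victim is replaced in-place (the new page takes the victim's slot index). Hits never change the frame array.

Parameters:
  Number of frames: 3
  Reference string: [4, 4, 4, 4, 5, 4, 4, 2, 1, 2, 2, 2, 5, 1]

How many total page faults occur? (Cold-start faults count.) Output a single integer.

Answer: 4

Derivation:
Step 0: ref 4 → FAULT, frames=[4,-,-]
Step 1: ref 4 → HIT, frames=[4,-,-]
Step 2: ref 4 → HIT, frames=[4,-,-]
Step 3: ref 4 → HIT, frames=[4,-,-]
Step 4: ref 5 → FAULT, frames=[4,5,-]
Step 5: ref 4 → HIT, frames=[4,5,-]
Step 6: ref 4 → HIT, frames=[4,5,-]
Step 7: ref 2 → FAULT, frames=[4,5,2]
Step 8: ref 1 → FAULT (evict 4), frames=[1,5,2]
Step 9: ref 2 → HIT, frames=[1,5,2]
Step 10: ref 2 → HIT, frames=[1,5,2]
Step 11: ref 2 → HIT, frames=[1,5,2]
Step 12: ref 5 → HIT, frames=[1,5,2]
Step 13: ref 1 → HIT, frames=[1,5,2]
Total faults: 4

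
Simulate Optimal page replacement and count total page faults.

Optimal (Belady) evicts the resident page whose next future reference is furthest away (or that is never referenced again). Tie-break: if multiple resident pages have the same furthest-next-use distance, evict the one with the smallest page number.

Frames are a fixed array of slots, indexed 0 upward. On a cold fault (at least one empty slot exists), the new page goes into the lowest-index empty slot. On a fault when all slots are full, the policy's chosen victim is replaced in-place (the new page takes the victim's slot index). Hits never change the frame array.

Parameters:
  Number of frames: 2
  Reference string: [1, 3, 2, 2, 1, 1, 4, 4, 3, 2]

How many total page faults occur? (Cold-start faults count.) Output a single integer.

Step 0: ref 1 → FAULT, frames=[1,-]
Step 1: ref 3 → FAULT, frames=[1,3]
Step 2: ref 2 → FAULT (evict 3), frames=[1,2]
Step 3: ref 2 → HIT, frames=[1,2]
Step 4: ref 1 → HIT, frames=[1,2]
Step 5: ref 1 → HIT, frames=[1,2]
Step 6: ref 4 → FAULT (evict 1), frames=[4,2]
Step 7: ref 4 → HIT, frames=[4,2]
Step 8: ref 3 → FAULT (evict 4), frames=[3,2]
Step 9: ref 2 → HIT, frames=[3,2]
Total faults: 5

Answer: 5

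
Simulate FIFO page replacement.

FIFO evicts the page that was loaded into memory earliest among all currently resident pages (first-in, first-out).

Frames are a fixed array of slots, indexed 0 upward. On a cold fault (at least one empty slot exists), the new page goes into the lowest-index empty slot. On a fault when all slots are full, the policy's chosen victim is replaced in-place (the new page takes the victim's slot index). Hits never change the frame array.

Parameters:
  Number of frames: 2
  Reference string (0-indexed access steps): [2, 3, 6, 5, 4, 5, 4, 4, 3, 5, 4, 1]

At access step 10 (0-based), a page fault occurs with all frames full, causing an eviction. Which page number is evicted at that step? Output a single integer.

Step 0: ref 2 -> FAULT, frames=[2,-]
Step 1: ref 3 -> FAULT, frames=[2,3]
Step 2: ref 6 -> FAULT, evict 2, frames=[6,3]
Step 3: ref 5 -> FAULT, evict 3, frames=[6,5]
Step 4: ref 4 -> FAULT, evict 6, frames=[4,5]
Step 5: ref 5 -> HIT, frames=[4,5]
Step 6: ref 4 -> HIT, frames=[4,5]
Step 7: ref 4 -> HIT, frames=[4,5]
Step 8: ref 3 -> FAULT, evict 5, frames=[4,3]
Step 9: ref 5 -> FAULT, evict 4, frames=[5,3]
Step 10: ref 4 -> FAULT, evict 3, frames=[5,4]
At step 10: evicted page 3

Answer: 3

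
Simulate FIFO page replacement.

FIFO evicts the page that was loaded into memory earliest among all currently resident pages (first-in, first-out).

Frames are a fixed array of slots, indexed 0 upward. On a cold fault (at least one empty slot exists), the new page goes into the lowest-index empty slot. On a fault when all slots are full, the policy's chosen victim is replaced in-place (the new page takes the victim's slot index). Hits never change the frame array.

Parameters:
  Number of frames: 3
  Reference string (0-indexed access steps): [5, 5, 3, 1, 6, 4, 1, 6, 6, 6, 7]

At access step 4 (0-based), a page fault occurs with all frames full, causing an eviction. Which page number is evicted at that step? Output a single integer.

Answer: 5

Derivation:
Step 0: ref 5 -> FAULT, frames=[5,-,-]
Step 1: ref 5 -> HIT, frames=[5,-,-]
Step 2: ref 3 -> FAULT, frames=[5,3,-]
Step 3: ref 1 -> FAULT, frames=[5,3,1]
Step 4: ref 6 -> FAULT, evict 5, frames=[6,3,1]
At step 4: evicted page 5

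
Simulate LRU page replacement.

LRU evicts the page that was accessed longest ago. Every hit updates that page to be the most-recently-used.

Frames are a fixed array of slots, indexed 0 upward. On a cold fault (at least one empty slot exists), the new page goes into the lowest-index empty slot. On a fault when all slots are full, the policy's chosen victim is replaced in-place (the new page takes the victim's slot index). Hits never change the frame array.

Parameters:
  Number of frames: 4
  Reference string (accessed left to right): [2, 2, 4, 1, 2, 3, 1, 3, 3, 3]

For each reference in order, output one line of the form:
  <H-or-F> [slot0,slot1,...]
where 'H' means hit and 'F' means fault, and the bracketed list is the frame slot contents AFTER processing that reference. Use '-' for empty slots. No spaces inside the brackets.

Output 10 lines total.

F [2,-,-,-]
H [2,-,-,-]
F [2,4,-,-]
F [2,4,1,-]
H [2,4,1,-]
F [2,4,1,3]
H [2,4,1,3]
H [2,4,1,3]
H [2,4,1,3]
H [2,4,1,3]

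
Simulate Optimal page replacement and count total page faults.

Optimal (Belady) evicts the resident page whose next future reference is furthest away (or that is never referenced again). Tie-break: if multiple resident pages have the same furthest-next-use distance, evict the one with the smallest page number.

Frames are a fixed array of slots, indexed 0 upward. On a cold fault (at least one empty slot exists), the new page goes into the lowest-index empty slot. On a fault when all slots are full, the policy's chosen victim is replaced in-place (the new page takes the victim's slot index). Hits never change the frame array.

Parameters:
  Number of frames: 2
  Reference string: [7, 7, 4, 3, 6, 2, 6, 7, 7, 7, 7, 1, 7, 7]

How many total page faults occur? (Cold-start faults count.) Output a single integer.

Answer: 7

Derivation:
Step 0: ref 7 → FAULT, frames=[7,-]
Step 1: ref 7 → HIT, frames=[7,-]
Step 2: ref 4 → FAULT, frames=[7,4]
Step 3: ref 3 → FAULT (evict 4), frames=[7,3]
Step 4: ref 6 → FAULT (evict 3), frames=[7,6]
Step 5: ref 2 → FAULT (evict 7), frames=[2,6]
Step 6: ref 6 → HIT, frames=[2,6]
Step 7: ref 7 → FAULT (evict 2), frames=[7,6]
Step 8: ref 7 → HIT, frames=[7,6]
Step 9: ref 7 → HIT, frames=[7,6]
Step 10: ref 7 → HIT, frames=[7,6]
Step 11: ref 1 → FAULT (evict 6), frames=[7,1]
Step 12: ref 7 → HIT, frames=[7,1]
Step 13: ref 7 → HIT, frames=[7,1]
Total faults: 7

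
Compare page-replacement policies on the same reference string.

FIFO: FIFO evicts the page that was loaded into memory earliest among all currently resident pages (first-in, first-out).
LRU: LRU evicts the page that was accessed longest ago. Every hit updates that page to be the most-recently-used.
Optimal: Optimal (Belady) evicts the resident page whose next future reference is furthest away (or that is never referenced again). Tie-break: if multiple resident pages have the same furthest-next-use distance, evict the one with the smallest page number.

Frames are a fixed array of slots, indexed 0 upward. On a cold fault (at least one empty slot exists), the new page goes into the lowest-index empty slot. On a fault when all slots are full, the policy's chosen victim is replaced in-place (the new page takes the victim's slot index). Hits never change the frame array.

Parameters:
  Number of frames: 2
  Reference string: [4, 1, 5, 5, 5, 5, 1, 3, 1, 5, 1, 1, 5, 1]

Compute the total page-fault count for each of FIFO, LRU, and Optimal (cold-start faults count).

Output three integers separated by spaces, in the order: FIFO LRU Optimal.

--- FIFO ---
  step 0: ref 4 -> FAULT, frames=[4,-] (faults so far: 1)
  step 1: ref 1 -> FAULT, frames=[4,1] (faults so far: 2)
  step 2: ref 5 -> FAULT, evict 4, frames=[5,1] (faults so far: 3)
  step 3: ref 5 -> HIT, frames=[5,1] (faults so far: 3)
  step 4: ref 5 -> HIT, frames=[5,1] (faults so far: 3)
  step 5: ref 5 -> HIT, frames=[5,1] (faults so far: 3)
  step 6: ref 1 -> HIT, frames=[5,1] (faults so far: 3)
  step 7: ref 3 -> FAULT, evict 1, frames=[5,3] (faults so far: 4)
  step 8: ref 1 -> FAULT, evict 5, frames=[1,3] (faults so far: 5)
  step 9: ref 5 -> FAULT, evict 3, frames=[1,5] (faults so far: 6)
  step 10: ref 1 -> HIT, frames=[1,5] (faults so far: 6)
  step 11: ref 1 -> HIT, frames=[1,5] (faults so far: 6)
  step 12: ref 5 -> HIT, frames=[1,5] (faults so far: 6)
  step 13: ref 1 -> HIT, frames=[1,5] (faults so far: 6)
  FIFO total faults: 6
--- LRU ---
  step 0: ref 4 -> FAULT, frames=[4,-] (faults so far: 1)
  step 1: ref 1 -> FAULT, frames=[4,1] (faults so far: 2)
  step 2: ref 5 -> FAULT, evict 4, frames=[5,1] (faults so far: 3)
  step 3: ref 5 -> HIT, frames=[5,1] (faults so far: 3)
  step 4: ref 5 -> HIT, frames=[5,1] (faults so far: 3)
  step 5: ref 5 -> HIT, frames=[5,1] (faults so far: 3)
  step 6: ref 1 -> HIT, frames=[5,1] (faults so far: 3)
  step 7: ref 3 -> FAULT, evict 5, frames=[3,1] (faults so far: 4)
  step 8: ref 1 -> HIT, frames=[3,1] (faults so far: 4)
  step 9: ref 5 -> FAULT, evict 3, frames=[5,1] (faults so far: 5)
  step 10: ref 1 -> HIT, frames=[5,1] (faults so far: 5)
  step 11: ref 1 -> HIT, frames=[5,1] (faults so far: 5)
  step 12: ref 5 -> HIT, frames=[5,1] (faults so far: 5)
  step 13: ref 1 -> HIT, frames=[5,1] (faults so far: 5)
  LRU total faults: 5
--- Optimal ---
  step 0: ref 4 -> FAULT, frames=[4,-] (faults so far: 1)
  step 1: ref 1 -> FAULT, frames=[4,1] (faults so far: 2)
  step 2: ref 5 -> FAULT, evict 4, frames=[5,1] (faults so far: 3)
  step 3: ref 5 -> HIT, frames=[5,1] (faults so far: 3)
  step 4: ref 5 -> HIT, frames=[5,1] (faults so far: 3)
  step 5: ref 5 -> HIT, frames=[5,1] (faults so far: 3)
  step 6: ref 1 -> HIT, frames=[5,1] (faults so far: 3)
  step 7: ref 3 -> FAULT, evict 5, frames=[3,1] (faults so far: 4)
  step 8: ref 1 -> HIT, frames=[3,1] (faults so far: 4)
  step 9: ref 5 -> FAULT, evict 3, frames=[5,1] (faults so far: 5)
  step 10: ref 1 -> HIT, frames=[5,1] (faults so far: 5)
  step 11: ref 1 -> HIT, frames=[5,1] (faults so far: 5)
  step 12: ref 5 -> HIT, frames=[5,1] (faults so far: 5)
  step 13: ref 1 -> HIT, frames=[5,1] (faults so far: 5)
  Optimal total faults: 5

Answer: 6 5 5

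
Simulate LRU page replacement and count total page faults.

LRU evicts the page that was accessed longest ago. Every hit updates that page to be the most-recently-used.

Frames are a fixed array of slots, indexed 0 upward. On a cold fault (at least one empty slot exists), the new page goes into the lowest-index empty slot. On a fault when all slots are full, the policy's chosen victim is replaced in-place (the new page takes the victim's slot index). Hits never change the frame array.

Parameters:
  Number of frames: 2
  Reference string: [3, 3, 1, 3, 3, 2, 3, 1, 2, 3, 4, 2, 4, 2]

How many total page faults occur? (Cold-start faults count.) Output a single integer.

Step 0: ref 3 → FAULT, frames=[3,-]
Step 1: ref 3 → HIT, frames=[3,-]
Step 2: ref 1 → FAULT, frames=[3,1]
Step 3: ref 3 → HIT, frames=[3,1]
Step 4: ref 3 → HIT, frames=[3,1]
Step 5: ref 2 → FAULT (evict 1), frames=[3,2]
Step 6: ref 3 → HIT, frames=[3,2]
Step 7: ref 1 → FAULT (evict 2), frames=[3,1]
Step 8: ref 2 → FAULT (evict 3), frames=[2,1]
Step 9: ref 3 → FAULT (evict 1), frames=[2,3]
Step 10: ref 4 → FAULT (evict 2), frames=[4,3]
Step 11: ref 2 → FAULT (evict 3), frames=[4,2]
Step 12: ref 4 → HIT, frames=[4,2]
Step 13: ref 2 → HIT, frames=[4,2]
Total faults: 8

Answer: 8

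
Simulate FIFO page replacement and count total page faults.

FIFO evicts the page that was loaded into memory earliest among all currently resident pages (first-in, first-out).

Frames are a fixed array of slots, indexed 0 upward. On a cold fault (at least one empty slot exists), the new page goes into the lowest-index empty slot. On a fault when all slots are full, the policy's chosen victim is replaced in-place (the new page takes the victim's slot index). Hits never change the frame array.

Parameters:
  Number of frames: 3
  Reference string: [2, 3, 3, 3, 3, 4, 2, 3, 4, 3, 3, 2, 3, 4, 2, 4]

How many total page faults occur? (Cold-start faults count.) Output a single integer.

Answer: 3

Derivation:
Step 0: ref 2 → FAULT, frames=[2,-,-]
Step 1: ref 3 → FAULT, frames=[2,3,-]
Step 2: ref 3 → HIT, frames=[2,3,-]
Step 3: ref 3 → HIT, frames=[2,3,-]
Step 4: ref 3 → HIT, frames=[2,3,-]
Step 5: ref 4 → FAULT, frames=[2,3,4]
Step 6: ref 2 → HIT, frames=[2,3,4]
Step 7: ref 3 → HIT, frames=[2,3,4]
Step 8: ref 4 → HIT, frames=[2,3,4]
Step 9: ref 3 → HIT, frames=[2,3,4]
Step 10: ref 3 → HIT, frames=[2,3,4]
Step 11: ref 2 → HIT, frames=[2,3,4]
Step 12: ref 3 → HIT, frames=[2,3,4]
Step 13: ref 4 → HIT, frames=[2,3,4]
Step 14: ref 2 → HIT, frames=[2,3,4]
Step 15: ref 4 → HIT, frames=[2,3,4]
Total faults: 3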